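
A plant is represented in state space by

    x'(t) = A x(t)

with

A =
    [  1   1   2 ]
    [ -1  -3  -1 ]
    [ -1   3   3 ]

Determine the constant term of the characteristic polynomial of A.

Expand det(sI - A) for the 3×3 matrix.
p(s) = s^3 - s^2 - 3s + 14.
(Check: constant term = det(-A) = (-1)^3 det A = 14; coefficient of s^2 = -tr A = -1.)
The constant term is 14.

14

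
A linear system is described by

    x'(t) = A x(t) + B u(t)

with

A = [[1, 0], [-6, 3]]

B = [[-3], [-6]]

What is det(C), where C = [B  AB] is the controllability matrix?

-18

AB = [[-3], [0]]
Controllability matrix C = [B  AB] = [[-3, -3], [-6, 0]]
det(C) = (-3)·0 - (-3)·(-6) = 0 - 18 = -18
Since det(C) ≠ 0, rank(C) = 2 and the system is completely controllable.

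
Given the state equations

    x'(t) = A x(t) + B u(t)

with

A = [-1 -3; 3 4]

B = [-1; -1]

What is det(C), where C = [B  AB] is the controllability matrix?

AB = [[4], [-7]]
Controllability matrix C = [B  AB] = [[-1, 4], [-1, -7]]
det(C) = (-1)·(-7) - 4·(-1) = 7 - (-4) = 11
Since det(C) ≠ 0, rank(C) = 2 and the system is completely controllable.

11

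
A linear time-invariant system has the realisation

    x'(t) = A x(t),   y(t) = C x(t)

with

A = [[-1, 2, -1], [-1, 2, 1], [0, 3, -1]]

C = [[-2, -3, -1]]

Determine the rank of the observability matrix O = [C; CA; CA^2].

3

CA = [[5, -13, 0]]
CA^2 = [[8, -16, -18]]
Observability matrix O = [C; CA; CA^2] = [[-2, -3, -1], [5, -13, 0], [8, -16, -18]]
det(O) = (-2)·((-13)·(-18) - 0·(-16)) - (-3)·(5·(-18) - 0·8) + (-1)·(5·(-16) - (-13)·8) = (-2)·234 - (-3)·(-90) + (-1)·24 = -762 ≠ 0, so rank(O) = 3.
rank(O) = 3 = n, so the pair (A, C) is completely observable.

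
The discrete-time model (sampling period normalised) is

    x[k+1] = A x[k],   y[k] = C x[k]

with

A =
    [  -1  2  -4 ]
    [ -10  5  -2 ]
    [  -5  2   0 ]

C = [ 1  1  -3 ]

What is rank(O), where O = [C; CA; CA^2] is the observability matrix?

2

CA = [[4, 1, -6]]
CA^2 = [[16, 1, -18]]
Observability matrix O = [C; CA; CA^2] = [[1, 1, -3], [4, 1, -6], [16, 1, -18]]
The columns c1, c2, c3 of O are linearly dependent: c1 + 2·c2 + c3 = 0 (check each entry), so rank(O) ≤ 2.
The 2×2 minor from rows 1, 2, columns 1, 2 is 1·1 - 1·4 = 1 - 4 = -3 ≠ 0, so rank(O) = 2.
rank(O) = 2 < n = 3, so the pair (A, C) is not completely observable.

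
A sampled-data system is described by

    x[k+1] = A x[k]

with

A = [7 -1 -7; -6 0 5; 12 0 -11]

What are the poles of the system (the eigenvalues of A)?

det(zI - A) = z^3 - (tr A)z^2 + (M11 + M22 + M33)z - det A, where Mii is the 2×2 principal minor of A obtained by deleting row i and column i.
tr A = 7 + 0 + (-11) = -4; M11 = 0·(-11) - 5·0 = 0 - 0 = 0; M22 = 7·(-11) - (-7)·12 = -77 - (-84) = 7; M33 = 7·0 - (-1)·(-6) = 0 - 6 = -6; sum of minors = 1.
det A = 7·(0·(-11) - 5·0) - (-1)·((-6)·(-11) - 5·12) + (-7)·((-6)·0 - 0·12) = 7·0 - (-1)·6 + (-7)·0 = 6.
So p(z) = det(zI - A) = z^3 + 4z^2 + z - 6.
Rational-root test: any integer root divides -6. Testing small divisors, z = 1 works: p(1) = 1 + 4 + 1 + (-6) = 0, so (z - 1) is a factor.
Dividing, p(z) = (z - 1)(z^2 + 5z + 6).
Factor z^2 + 5z + 6: two numbers with sum -5 and product 6 are -2 and -3, so z^2 + 5z + 6 = (z + 2)(z + 3).
Hence p(z) = (z - 1) (z + 2) (z + 3), with roots -3, -2, 1.

-3, -2, 1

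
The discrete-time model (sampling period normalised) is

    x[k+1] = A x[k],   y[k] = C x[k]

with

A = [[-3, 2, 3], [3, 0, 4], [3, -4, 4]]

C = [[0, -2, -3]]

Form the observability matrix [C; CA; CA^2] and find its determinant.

CA = [[-15, 12, -20]]
CA^2 = [[21, 50, -77]]
Observability matrix O = [C; CA; CA^2] = [[0, -2, -3], [-15, 12, -20], [21, 50, -77]]
Expanding along the first row, det(O) = 0·(12·(-77) - (-20)·50) - (-2)·((-15)·(-77) - (-20)·21) + (-3)·((-15)·50 - 12·21) = 0·76 - (-2)·1575 + (-3)·(-1002) = 6156
Since det(O) ≠ 0, rank(O) = 3 and the system is completely observable.

6156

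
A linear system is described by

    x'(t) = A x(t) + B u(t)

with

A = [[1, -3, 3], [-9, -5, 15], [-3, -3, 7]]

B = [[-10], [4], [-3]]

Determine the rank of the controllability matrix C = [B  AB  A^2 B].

AB = [[-31], [25], [-3]]
A^2B = [[-115], [109], [-3]]
Controllability matrix C = [B  AB  A^2B] = [[-10, -31, -115], [4, 25, 109], [-3, -3, -3]]
The rows r1, r2, r3 of C are linearly dependent: -r1 - r2 + 2·r3 = 0 (check each entry), so rank(C) ≤ 2.
The 2×2 minor from rows 1, 2, columns 1, 2 is (-10)·25 - (-31)·4 = -250 - (-124) = -126 ≠ 0, so rank(C) = 2.
rank(C) = 2 < n = 3, so the pair (A, B) is not completely controllable.

2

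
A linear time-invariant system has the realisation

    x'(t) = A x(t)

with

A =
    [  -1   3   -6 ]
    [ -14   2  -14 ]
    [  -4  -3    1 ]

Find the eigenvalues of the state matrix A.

-5, 2, 5

det(sI - A) = s^3 - (tr A)s^2 + (M11 + M22 + M33)s - det A, where Mii is the 2×2 principal minor of A obtained by deleting row i and column i.
tr A = (-1) + 2 + 1 = 2; M11 = 2·1 - (-14)·(-3) = 2 - 42 = -40; M22 = (-1)·1 - (-6)·(-4) = -1 - 24 = -25; M33 = (-1)·2 - 3·(-14) = -2 - (-42) = 40; sum of minors = -25.
det A = (-1)·(2·1 - (-14)·(-3)) - 3·((-14)·1 - (-14)·(-4)) + (-6)·((-14)·(-3) - 2·(-4)) = (-1)·(-40) - 3·(-70) + (-6)·50 = -50.
So p(s) = det(sI - A) = s^3 - 2s^2 - 25s + 50.
Rational-root test: any integer root divides 50. Testing small divisors, s = 2 works: p(2) = 8 + (-8) + (-50) + 50 = 0, so (s - 2) is a factor.
Dividing, p(s) = (s - 2)(s^2 - 25).
Factor s^2 - 25: two numbers with sum 0 and product -25 are 5 and -5, so s^2 - 25 = (s - 5)(s + 5).
Hence p(s) = (s - 5) (s - 2) (s + 5), with roots -5, 2, 5.
At least one eigenvalue has non-negative real part, so the system is not asymptotically stable.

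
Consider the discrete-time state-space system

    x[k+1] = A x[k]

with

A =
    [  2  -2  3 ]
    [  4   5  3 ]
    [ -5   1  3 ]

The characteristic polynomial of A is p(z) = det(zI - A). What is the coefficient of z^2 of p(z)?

Expand det(zI - A) for the 3×3 matrix.
p(z) = z^3 - 10z^2 + 51z - 165.
(Check: constant term = det(-A) = (-1)^3 det A = -165; coefficient of z^2 = -tr A = -10.)
The coefficient of z^2 is -10.

-10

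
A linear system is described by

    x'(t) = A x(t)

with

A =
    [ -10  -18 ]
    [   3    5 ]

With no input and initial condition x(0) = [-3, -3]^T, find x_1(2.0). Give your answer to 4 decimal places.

3.2390

det(sI - A) = s^2 - (tr A)s + det A, with tr A = (-10) + 5 = -5 and det A = (-10)·5 - (-18)·3 = -50 - (-54) = 4.
So p(s) = det(sI - A) = s^2 + 5s + 4.
Factor s^2 + 5s + 4: two numbers with sum -5 and product 4 are -1 and -4, so s^2 + 5s + 4 = (s + 1)(s + 4).
Hence p(s) = (s + 1) (s + 4), with roots -4, -1.
The eigenvalues -4, -1 are distinct and real, so A is diagonalisable and x(t) = e^{At} x(0) = V diag(e^{λ_i t}) V^{-1} x(0), where the columns of V are the eigenvectors.
λ = -4: A - (-4)I = [[-6, -18], [3, 9]]. Row 1 gives (-6)·v1 + (-18)·v2 = 0, so take v_1 = [-3, 1]^T.
λ = -1: A - (-1)I = [[-9, -18], [3, 6]]. Row 1 gives (-9)·v1 + (-18)·v2 = 0, so take v_2 = [2, -1]^T.
V = [v_1 v_2] = [[-3, 2], [1, -1]] has det V = 1, so V^{-1} = adj(V)/det V = [[-1, -2], [-1, -3]].
Modal coordinates z(0) = V^{-1} x(0): (-1)·(-3) + (-2)·(-3) = 9; (-1)·(-3) + (-3)·(-3) = 12; so z(0) = [9, 12]^T.
x_1(t) = Σ_i (v_i)_1 · z_i(0) · e^{λ_i t} (row 1 of V times the modal terms).
x_1(2.0) = (-3)·9·e^{-4·2.0} + 2·12·e^{-1·2.0} = (-27)·0.000335 + 24·0.135335 = 3.2390.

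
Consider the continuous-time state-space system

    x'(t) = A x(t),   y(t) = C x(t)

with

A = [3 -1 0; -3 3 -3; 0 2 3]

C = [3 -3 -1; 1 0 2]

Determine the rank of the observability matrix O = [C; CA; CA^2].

CA = [[18, -14, 6], [3, 3, 6]]
CA^2 = [[96, -48, 60], [0, 18, 9]]
Observability matrix O = [C; CA; CA^2] = [[3, -3, -1], [1, 0, 2], [18, -14, 6], [3, 3, 6], [96, -48, 60], [0, 18, 9]]
Take the 3×3 submatrix of O formed by rows 1, 2, 3: [[3, -3, -1], [1, 0, 2], [18, -14, 6]]. Its determinant is 3·(0·6 - 2·(-14)) - (-3)·(1·6 - 2·18) + (-1)·(1·(-14) - 0·18) = 3·28 - (-3)·(-30) + (-1)·(-14) = 8 ≠ 0.
So rank(O) ≥ 3; since O has 3 columns, rank(O) = 3.
rank(O) = 3 = n, so the pair (A, C) is completely observable.

3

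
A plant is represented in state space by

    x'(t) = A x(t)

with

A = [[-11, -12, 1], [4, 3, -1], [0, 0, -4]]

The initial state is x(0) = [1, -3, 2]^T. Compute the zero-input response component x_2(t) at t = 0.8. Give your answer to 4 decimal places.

det(sI - A) = s^3 - (tr A)s^2 + (M11 + M22 + M33)s - det A, where Mii is the 2×2 principal minor of A obtained by deleting row i and column i.
tr A = (-11) + 3 + (-4) = -12; M11 = 3·(-4) - (-1)·0 = -12 - 0 = -12; M22 = (-11)·(-4) - 1·0 = 44 - 0 = 44; M33 = (-11)·3 - (-12)·4 = -33 - (-48) = 15; sum of minors = 47.
det A = (-11)·(3·(-4) - (-1)·0) - (-12)·(4·(-4) - (-1)·0) + 1·(4·0 - 3·0) = (-11)·(-12) - (-12)·(-16) + 1·0 = -60.
So p(s) = det(sI - A) = s^3 + 12s^2 + 47s + 60.
Rational-root test: any integer root divides 60. Testing small divisors, s = -3 works: p(-3) = -27 + 108 + (-141) + 60 = 0, so (s + 3) is a factor.
Dividing, p(s) = (s + 3)(s^2 + 9s + 20).
Factor s^2 + 9s + 20: two numbers with sum -9 and product 20 are -4 and -5, so s^2 + 9s + 20 = (s + 4)(s + 5).
Hence p(s) = (s + 3) (s + 4) (s + 5), with roots -5, -4, -3.
The eigenvalues -5, -4, -3 are distinct and real, so A is diagonalisable and x(t) = e^{At} x(0) = V diag(e^{λ_i t}) V^{-1} x(0), where the columns of V are the eigenvectors.
λ = -5: A - (-5)I = [[-6, -12, 1], [4, 8, -1], [0, 0, 1]]. v must be orthogonal to every row; (row 1) × (row 2) = [4, -2, 0], so take v_1 = [2, -1, 0]^T.
λ = -4: A - (-4)I = [[-7, -12, 1], [4, 7, -1], [0, 0, 0]]. v must be orthogonal to every row; (row 1) × (row 2) = [5, -3, -1], so take v_2 = [-5, 3, 1]^T.
λ = -3: A - (-3)I = [[-8, -12, 1], [4, 6, -1], [0, 0, -1]]. v must be orthogonal to every row; (row 1) × (row 2) = [6, -4, 0], so take v_3 = [-3, 2, 0]^T.
V = [v_1 v_2 v_3] = [[2, -5, -3], [-1, 3, 2], [0, 1, 0]] has det V = -1, so V^{-1} = adj(V)/det V = [[2, 3, 1], [0, 0, 1], [1, 2, -1]].
Modal coordinates z(0) = V^{-1} x(0): 2·1 + 3·(-3) + 1·2 = -5; 0·1 + 0·(-3) + 1·2 = 2; 1·1 + 2·(-3) + (-1)·2 = -7; so z(0) = [-5, 2, -7]^T.
x_2(t) = Σ_i (v_i)_2 · z_i(0) · e^{λ_i t} (row 2 of V times the modal terms).
x_2(0.8) = (-1)·(-5)·e^{-5·0.8} + 3·2·e^{-4·0.8} + 2·(-7)·e^{-3·0.8} = 5·0.018316 + 6·0.040762 + (-14)·0.090718 = -0.9339.

-0.9339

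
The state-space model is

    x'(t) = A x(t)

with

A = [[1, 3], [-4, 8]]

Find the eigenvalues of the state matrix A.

det(sI - A) = s^2 - (tr A)s + det A, with tr A = 1 + 8 = 9 and det A = 1·8 - 3·(-4) = 8 - (-12) = 20.
So p(s) = det(sI - A) = s^2 - 9s + 20.
Factor s^2 - 9s + 20: two numbers with sum 9 and product 20 are 5 and 4, so s^2 - 9s + 20 = (s - 5)(s - 4).
Hence p(s) = (s - 5) (s - 4), with roots 4, 5.
At least one eigenvalue has non-negative real part, so the system is not asymptotically stable.

4, 5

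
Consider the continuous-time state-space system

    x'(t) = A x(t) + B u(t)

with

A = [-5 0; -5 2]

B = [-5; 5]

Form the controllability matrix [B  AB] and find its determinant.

AB = [[25], [35]]
Controllability matrix C = [B  AB] = [[-5, 25], [5, 35]]
det(C) = (-5)·35 - 25·5 = -175 - 125 = -300
Since det(C) ≠ 0, rank(C) = 2 and the system is completely controllable.

-300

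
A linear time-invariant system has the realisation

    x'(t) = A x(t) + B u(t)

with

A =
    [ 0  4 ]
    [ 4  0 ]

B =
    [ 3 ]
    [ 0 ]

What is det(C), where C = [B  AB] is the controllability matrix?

AB = [[0], [12]]
Controllability matrix C = [B  AB] = [[3, 0], [0, 12]]
det(C) = 3·12 - 0·0 = 36 - 0 = 36
Since det(C) ≠ 0, rank(C) = 2 and the system is completely controllable.

36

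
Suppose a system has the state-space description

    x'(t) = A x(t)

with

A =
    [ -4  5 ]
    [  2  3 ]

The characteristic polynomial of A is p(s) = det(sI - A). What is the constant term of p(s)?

-22

For a 2×2 matrix, det(sI - A) = s^2 - (tr A)s + det A.
tr A = -1, det A = -22.
So p(s) = s^2 + s - 22.
The constant term is -22.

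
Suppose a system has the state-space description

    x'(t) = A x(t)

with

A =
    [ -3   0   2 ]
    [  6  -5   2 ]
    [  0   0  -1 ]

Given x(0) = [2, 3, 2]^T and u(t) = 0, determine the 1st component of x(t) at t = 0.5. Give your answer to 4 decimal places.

1.2131

det(sI - A) = s^3 - (tr A)s^2 + (M11 + M22 + M33)s - det A, where Mii is the 2×2 principal minor of A obtained by deleting row i and column i.
tr A = (-3) + (-5) + (-1) = -9; M11 = (-5)·(-1) - 2·0 = 5 - 0 = 5; M22 = (-3)·(-1) - 2·0 = 3 - 0 = 3; M33 = (-3)·(-5) - 0·6 = 15 - 0 = 15; sum of minors = 23.
det A = (-3)·((-5)·(-1) - 2·0) - 0·(6·(-1) - 2·0) + 2·(6·0 - (-5)·0) = (-3)·5 - 0·(-6) + 2·0 = -15.
So p(s) = det(sI - A) = s^3 + 9s^2 + 23s + 15.
Rational-root test: any integer root divides 15. Testing small divisors, s = -1 works: p(-1) = -1 + 9 + (-23) + 15 = 0, so (s + 1) is a factor.
Dividing, p(s) = (s + 1)(s^2 + 8s + 15).
Factor s^2 + 8s + 15: two numbers with sum -8 and product 15 are -3 and -5, so s^2 + 8s + 15 = (s + 3)(s + 5).
Hence p(s) = (s + 1) (s + 3) (s + 5), with roots -5, -3, -1.
The eigenvalues -5, -3, -1 are distinct and real, so A is diagonalisable and x(t) = e^{At} x(0) = V diag(e^{λ_i t}) V^{-1} x(0), where the columns of V are the eigenvectors.
λ = -5: A - (-5)I = [[2, 0, 2], [6, 0, 2], [0, 0, 4]]. v must be orthogonal to every row; (row 1) × (row 2) = [0, 8, 0], so take v_1 = [0, -1, 0]^T.
λ = -3: A - (-3)I = [[0, 0, 2], [6, -2, 2], [0, 0, 2]]. v must be orthogonal to every row; (row 1) × (row 2) = [4, 12, 0], so take v_2 = [1, 3, 0]^T.
λ = -1: A - (-1)I = [[-2, 0, 2], [6, -4, 2], [0, 0, 0]]. v must be orthogonal to every row; (row 1) × (row 2) = [8, 16, 8], so take v_3 = [1, 2, 1]^T.
V = [v_1 v_2 v_3] = [[0, 1, 1], [-1, 3, 2], [0, 0, 1]] has det V = 1, so V^{-1} = adj(V)/det V = [[3, -1, -1], [1, 0, -1], [0, 0, 1]].
Modal coordinates z(0) = V^{-1} x(0): 3·2 + (-1)·3 + (-1)·2 = 1; 1·2 + 0·3 + (-1)·2 = 0; 0·2 + 0·3 + 1·2 = 2; so z(0) = [1, 0, 2]^T.
x_1(t) = Σ_i (v_i)_1 · z_i(0) · e^{λ_i t} (row 1 of V times the modal terms).
x_1(0.5) = 0·1·e^{-5·0.5} + 1·0·e^{-3·0.5} + 1·2·e^{-1·0.5} = 0·0.082085 + 0·0.223130 + 2·0.606531 = 1.2131.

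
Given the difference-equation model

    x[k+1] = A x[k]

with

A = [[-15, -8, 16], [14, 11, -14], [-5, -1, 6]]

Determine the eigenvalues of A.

-3, 1, 4

det(zI - A) = z^3 - (tr A)z^2 + (M11 + M22 + M33)z - det A, where Mii is the 2×2 principal minor of A obtained by deleting row i and column i.
tr A = (-15) + 11 + 6 = 2; M11 = 11·6 - (-14)·(-1) = 66 - 14 = 52; M22 = (-15)·6 - 16·(-5) = -90 - (-80) = -10; M33 = (-15)·11 - (-8)·14 = -165 - (-112) = -53; sum of minors = -11.
det A = (-15)·(11·6 - (-14)·(-1)) - (-8)·(14·6 - (-14)·(-5)) + 16·(14·(-1) - 11·(-5)) = (-15)·52 - (-8)·14 + 16·41 = -12.
So p(z) = det(zI - A) = z^3 - 2z^2 - 11z + 12.
Rational-root test: any integer root divides 12. Testing small divisors, z = 1 works: p(1) = 1 + (-2) + (-11) + 12 = 0, so (z - 1) is a factor.
Dividing, p(z) = (z - 1)(z^2 - z - 12).
Factor z^2 - z - 12: two numbers with sum 1 and product -12 are 4 and -3, so z^2 - z - 12 = (z - 4)(z + 3).
Hence p(z) = (z - 4) (z - 1) (z + 3), with roots -3, 1, 4.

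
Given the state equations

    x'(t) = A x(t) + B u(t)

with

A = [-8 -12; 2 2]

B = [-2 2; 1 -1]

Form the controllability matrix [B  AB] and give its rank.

1

AB = [[4, -4], [-2, 2]]
Controllability matrix C = [B  AB] = [[-2, 2, 4, -4], [1, -1, -2, 2]]
Every column of C is a scalar multiple of column 1 = [-2, 1] (multipliers 1, -1, -2, 2), so the columns span a one-dimensional space.
C ≠ 0, hence rank(C) = 1.
rank(C) = 1 < n = 2, so the pair (A, B) is not completely controllable.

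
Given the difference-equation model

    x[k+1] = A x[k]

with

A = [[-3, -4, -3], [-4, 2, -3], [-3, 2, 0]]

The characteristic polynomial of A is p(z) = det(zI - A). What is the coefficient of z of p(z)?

Expand det(zI - A) for the 3×3 matrix.
p(z) = z^3 + z^2 - 25z + 48.
(Check: constant term = det(-A) = (-1)^3 det A = 48; coefficient of z^2 = -tr A = 1.)
The coefficient of z is -25.

-25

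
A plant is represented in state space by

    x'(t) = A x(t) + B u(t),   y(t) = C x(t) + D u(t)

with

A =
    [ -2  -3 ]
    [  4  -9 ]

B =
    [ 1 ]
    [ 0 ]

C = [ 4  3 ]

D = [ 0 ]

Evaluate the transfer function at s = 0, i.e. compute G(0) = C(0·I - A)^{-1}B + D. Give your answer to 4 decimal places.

G(0) = C(-A)^{-1}B + D = -C A^{-1} B + D.
det A = 30, so A^{-1} = (1/30)·adj(A) = [[-3/10, 1/10], [-2/15, -1/15]]
A^{-1} B = [-3/10, -2/15]^T
C A^{-1} B = -8/5
G(0) = D - C A^{-1} B = 0 - (-8/5) = 8/5 ≈ 1.6000

1.6000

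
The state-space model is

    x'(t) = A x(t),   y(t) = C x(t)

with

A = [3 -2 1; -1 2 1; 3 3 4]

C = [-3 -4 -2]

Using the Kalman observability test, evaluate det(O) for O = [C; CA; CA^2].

-603

CA = [[-11, -8, -15]]
CA^2 = [[-70, -39, -79]]
Observability matrix O = [C; CA; CA^2] = [[-3, -4, -2], [-11, -8, -15], [-70, -39, -79]]
Expanding along the first row, det(O) = (-3)·((-8)·(-79) - (-15)·(-39)) - (-4)·((-11)·(-79) - (-15)·(-70)) + (-2)·((-11)·(-39) - (-8)·(-70)) = (-3)·47 - (-4)·(-181) + (-2)·(-131) = -603
Since det(O) ≠ 0, rank(O) = 3 and the system is completely observable.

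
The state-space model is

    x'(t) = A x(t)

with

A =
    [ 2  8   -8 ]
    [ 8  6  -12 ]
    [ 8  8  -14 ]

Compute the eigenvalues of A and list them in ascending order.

det(sI - A) = s^3 - (tr A)s^2 + (M11 + M22 + M33)s - det A, where Mii is the 2×2 principal minor of A obtained by deleting row i and column i.
tr A = 2 + 6 + (-14) = -6; M11 = 6·(-14) - (-12)·8 = -84 - (-96) = 12; M22 = 2·(-14) - (-8)·8 = -28 - (-64) = 36; M33 = 2·6 - 8·8 = 12 - 64 = -52; sum of minors = -4.
det A = 2·(6·(-14) - (-12)·8) - 8·(8·(-14) - (-12)·8) + (-8)·(8·8 - 6·8) = 2·12 - 8·(-16) + (-8)·16 = 24.
So p(s) = det(sI - A) = s^3 + 6s^2 - 4s - 24.
Rational-root test: any integer root divides -24. Testing small divisors, s = -2 works: p(-2) = -8 + 24 + 8 + (-24) = 0, so (s + 2) is a factor.
Dividing, p(s) = (s + 2)(s^2 + 4s - 12).
Factor s^2 + 4s - 12: two numbers with sum -4 and product -12 are 2 and -6, so s^2 + 4s - 12 = (s - 2)(s + 6).
Hence p(s) = (s - 2) (s + 2) (s + 6), with roots -6, -2, 2.
At least one eigenvalue has non-negative real part, so the system is not asymptotically stable.

-6, -2, 2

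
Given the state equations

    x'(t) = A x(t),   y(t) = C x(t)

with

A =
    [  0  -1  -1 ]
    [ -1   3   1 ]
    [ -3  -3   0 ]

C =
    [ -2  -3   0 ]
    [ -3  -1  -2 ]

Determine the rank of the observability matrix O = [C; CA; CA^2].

CA = [[3, -7, -1], [7, 6, 2]]
CA^2 = [[10, -21, -10], [-12, 5, -1]]
Observability matrix O = [C; CA; CA^2] = [[-2, -3, 0], [-3, -1, -2], [3, -7, -1], [7, 6, 2], [10, -21, -10], [-12, 5, -1]]
Take the 3×3 submatrix of O formed by rows 1, 2, 3: [[-2, -3, 0], [-3, -1, -2], [3, -7, -1]]. Its determinant is (-2)·((-1)·(-1) - (-2)·(-7)) - (-3)·((-3)·(-1) - (-2)·3) + 0·((-3)·(-7) - (-1)·3) = (-2)·(-13) - (-3)·9 + 0·24 = 53 ≠ 0.
So rank(O) ≥ 3; since O has 3 columns, rank(O) = 3.
rank(O) = 3 = n, so the pair (A, C) is completely observable.

3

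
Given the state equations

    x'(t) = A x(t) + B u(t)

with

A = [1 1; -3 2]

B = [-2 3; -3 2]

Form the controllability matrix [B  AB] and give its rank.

AB = [[-5, 5], [0, -5]]
Controllability matrix C = [B  AB] = [[-2, 3, -5, 5], [-3, 2, 0, -5]]
Take the 2×2 submatrix of C formed by columns 1, 2: [[-2, 3], [-3, 2]]. Its determinant is (-2)·2 - 3·(-3) = -4 - (-9) = 5 ≠ 0.
So rank(C) ≥ 2; since C has 2 rows, rank(C) = 2.
rank(C) = 2 = n, so the pair (A, B) is completely controllable.

2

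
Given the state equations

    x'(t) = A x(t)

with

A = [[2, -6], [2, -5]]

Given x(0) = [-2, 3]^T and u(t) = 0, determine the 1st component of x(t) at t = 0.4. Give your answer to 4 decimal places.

det(sI - A) = s^2 - (tr A)s + det A, with tr A = 2 + (-5) = -3 and det A = 2·(-5) - (-6)·2 = -10 - (-12) = 2.
So p(s) = det(sI - A) = s^2 + 3s + 2.
Factor s^2 + 3s + 2: two numbers with sum -3 and product 2 are -1 and -2, so s^2 + 3s + 2 = (s + 1)(s + 2).
Hence p(s) = (s + 1) (s + 2), with roots -2, -1.
The eigenvalues -2, -1 are distinct and real, so A is diagonalisable and x(t) = e^{At} x(0) = V diag(e^{λ_i t}) V^{-1} x(0), where the columns of V are the eigenvectors.
λ = -2: A - (-2)I = [[4, -6], [2, -3]]. Row 1 gives 4·v1 + (-6)·v2 = 0, so take v_1 = [3, 2]^T.
λ = -1: A - (-1)I = [[3, -6], [2, -4]]. Row 1 gives 3·v1 + (-6)·v2 = 0, so take v_2 = [2, 1]^T.
V = [v_1 v_2] = [[3, 2], [2, 1]] has det V = -1, so V^{-1} = adj(V)/det V = [[-1, 2], [2, -3]].
Modal coordinates z(0) = V^{-1} x(0): (-1)·(-2) + 2·3 = 8; 2·(-2) + (-3)·3 = -13; so z(0) = [8, -13]^T.
x_1(t) = Σ_i (v_i)_1 · z_i(0) · e^{λ_i t} (row 1 of V times the modal terms).
x_1(0.4) = 3·8·e^{-2·0.4} + 2·(-13)·e^{-1·0.4} = 24·0.449329 + (-26)·0.670320 = -6.6444.

-6.6444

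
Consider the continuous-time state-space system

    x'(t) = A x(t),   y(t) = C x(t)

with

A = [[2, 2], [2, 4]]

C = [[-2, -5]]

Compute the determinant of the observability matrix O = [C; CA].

CA = [[-14, -24]]
Observability matrix O = [C; CA] = [[-2, -5], [-14, -24]]
det(O) = (-2)·(-24) - (-5)·(-14) = 48 - 70 = -22
Since det(O) ≠ 0, rank(O) = 2 and the system is completely observable.

-22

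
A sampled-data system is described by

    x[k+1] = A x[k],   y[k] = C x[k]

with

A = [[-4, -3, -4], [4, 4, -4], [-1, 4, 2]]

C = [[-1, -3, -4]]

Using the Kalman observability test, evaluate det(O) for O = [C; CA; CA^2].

11780

CA = [[-4, -25, 8]]
CA^2 = [[-92, -56, 132]]
Observability matrix O = [C; CA; CA^2] = [[-1, -3, -4], [-4, -25, 8], [-92, -56, 132]]
Expanding along the first row, det(O) = (-1)·((-25)·132 - 8·(-56)) - (-3)·((-4)·132 - 8·(-92)) + (-4)·((-4)·(-56) - (-25)·(-92)) = (-1)·(-2852) - (-3)·208 + (-4)·(-2076) = 11780
Since det(O) ≠ 0, rank(O) = 3 and the system is completely observable.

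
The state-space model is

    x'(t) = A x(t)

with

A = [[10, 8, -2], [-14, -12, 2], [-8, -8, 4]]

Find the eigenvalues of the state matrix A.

-4, 2, 4

det(sI - A) = s^3 - (tr A)s^2 + (M11 + M22 + M33)s - det A, where Mii is the 2×2 principal minor of A obtained by deleting row i and column i.
tr A = 10 + (-12) + 4 = 2; M11 = (-12)·4 - 2·(-8) = -48 - (-16) = -32; M22 = 10·4 - (-2)·(-8) = 40 - 16 = 24; M33 = 10·(-12) - 8·(-14) = -120 - (-112) = -8; sum of minors = -16.
det A = 10·((-12)·4 - 2·(-8)) - 8·((-14)·4 - 2·(-8)) + (-2)·((-14)·(-8) - (-12)·(-8)) = 10·(-32) - 8·(-40) + (-2)·16 = -32.
So p(s) = det(sI - A) = s^3 - 2s^2 - 16s + 32.
Rational-root test: any integer root divides 32. Testing small divisors, s = 2 works: p(2) = 8 + (-8) + (-32) + 32 = 0, so (s - 2) is a factor.
Dividing, p(s) = (s - 2)(s^2 - 16).
Factor s^2 - 16: two numbers with sum 0 and product -16 are 4 and -4, so s^2 - 16 = (s - 4)(s + 4).
Hence p(s) = (s - 4) (s - 2) (s + 4), with roots -4, 2, 4.
At least one eigenvalue has non-negative real part, so the system is not asymptotically stable.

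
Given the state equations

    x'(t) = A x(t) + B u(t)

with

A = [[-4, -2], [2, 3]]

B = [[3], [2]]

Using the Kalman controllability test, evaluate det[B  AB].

AB = [[-16], [12]]
Controllability matrix C = [B  AB] = [[3, -16], [2, 12]]
det(C) = 3·12 - (-16)·2 = 36 - (-32) = 68
Since det(C) ≠ 0, rank(C) = 2 and the system is completely controllable.

68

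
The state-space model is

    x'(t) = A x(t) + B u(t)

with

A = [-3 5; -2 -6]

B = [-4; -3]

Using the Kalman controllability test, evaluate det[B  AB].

AB = [[-3], [26]]
Controllability matrix C = [B  AB] = [[-4, -3], [-3, 26]]
det(C) = (-4)·26 - (-3)·(-3) = -104 - 9 = -113
Since det(C) ≠ 0, rank(C) = 2 and the system is completely controllable.

-113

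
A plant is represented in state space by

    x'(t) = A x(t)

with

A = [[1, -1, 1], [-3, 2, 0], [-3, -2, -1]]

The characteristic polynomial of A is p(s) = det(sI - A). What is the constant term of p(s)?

-13

Expand det(sI - A) for the 3×3 matrix.
p(s) = s^3 - 2s^2 - s - 13.
(Check: constant term = det(-A) = (-1)^3 det A = -13; coefficient of s^2 = -tr A = -2.)
The constant term is -13.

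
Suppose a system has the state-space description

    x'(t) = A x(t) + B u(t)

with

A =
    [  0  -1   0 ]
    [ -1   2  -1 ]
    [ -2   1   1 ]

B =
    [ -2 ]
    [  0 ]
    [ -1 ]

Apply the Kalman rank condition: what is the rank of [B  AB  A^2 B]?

3

AB = [[0], [3], [3]]
A^2B = [[-3], [3], [6]]
Controllability matrix C = [B  AB  A^2B] = [[-2, 0, -3], [0, 3, 3], [-1, 3, 6]]
det(C) = (-2)·(3·6 - 3·3) - 0·(0·6 - 3·(-1)) + (-3)·(0·3 - 3·(-1)) = (-2)·9 - 0·3 + (-3)·3 = -27 ≠ 0, so rank(C) = 3.
rank(C) = 3 = n, so the pair (A, B) is completely controllable.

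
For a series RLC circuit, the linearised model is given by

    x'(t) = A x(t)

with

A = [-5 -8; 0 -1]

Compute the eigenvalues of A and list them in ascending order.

-5, -1

det(sI - A) = s^2 - (tr A)s + det A, with tr A = (-5) + (-1) = -6 and det A = (-5)·(-1) - (-8)·0 = 5 - 0 = 5.
So p(s) = det(sI - A) = s^2 + 6s + 5.
Factor s^2 + 6s + 5: two numbers with sum -6 and product 5 are -1 and -5, so s^2 + 6s + 5 = (s + 1)(s + 5).
Hence p(s) = (s + 1) (s + 5), with roots -5, -1.
All eigenvalues have negative real part, so the system is asymptotically stable.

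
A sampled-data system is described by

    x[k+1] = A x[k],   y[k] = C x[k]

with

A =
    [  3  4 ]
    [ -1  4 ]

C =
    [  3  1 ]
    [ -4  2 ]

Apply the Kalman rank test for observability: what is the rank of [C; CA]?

CA = [[8, 16], [-14, -8]]
Observability matrix O = [C; CA] = [[3, 1], [-4, 2], [8, 16], [-14, -8]]
Take the 2×2 submatrix of O formed by rows 1, 2: [[3, 1], [-4, 2]]. Its determinant is 3·2 - 1·(-4) = 6 - (-4) = 10 ≠ 0.
So rank(O) ≥ 2; since O has 2 columns, rank(O) = 2.
rank(O) = 2 = n, so the pair (A, C) is completely observable.

2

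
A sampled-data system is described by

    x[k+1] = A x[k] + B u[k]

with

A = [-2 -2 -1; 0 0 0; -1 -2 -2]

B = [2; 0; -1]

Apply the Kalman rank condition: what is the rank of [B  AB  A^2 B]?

AB = [[-3], [0], [0]]
A^2B = [[6], [0], [3]]
Controllability matrix C = [B  AB  A^2B] = [[2, -3, 6], [0, 0, 0], [-1, 0, 3]]
Row 2 of C is identically zero, so rank(C) ≤ 2.
The 2×2 minor from rows 1, 3, columns 1, 2 is 2·0 - (-3)·(-1) = 0 - 3 = -3 ≠ 0, so rank(C) = 2.
rank(C) = 2 < n = 3, so the pair (A, B) is not completely controllable.

2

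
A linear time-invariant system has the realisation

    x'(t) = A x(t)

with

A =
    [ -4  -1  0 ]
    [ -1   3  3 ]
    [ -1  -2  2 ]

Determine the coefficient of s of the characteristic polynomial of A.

-9

Expand det(sI - A) for the 3×3 matrix.
p(s) = s^3 - s^2 - 9s + 47.
(Check: constant term = det(-A) = (-1)^3 det A = 47; coefficient of s^2 = -tr A = -1.)
The coefficient of s is -9.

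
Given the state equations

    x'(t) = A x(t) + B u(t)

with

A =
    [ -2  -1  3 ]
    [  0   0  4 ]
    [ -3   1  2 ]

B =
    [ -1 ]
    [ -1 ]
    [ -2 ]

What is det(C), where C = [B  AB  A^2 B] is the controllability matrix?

AB = [[-3], [-8], [-2]]
A^2B = [[8], [-8], [-3]]
Controllability matrix C = [B  AB  A^2B] = [[-1, -3, 8], [-1, -8, -8], [-2, -2, -3]]
Expanding along the first row, det(C) = (-1)·((-8)·(-3) - (-8)·(-2)) - (-3)·((-1)·(-3) - (-8)·(-2)) + 8·((-1)·(-2) - (-8)·(-2)) = (-1)·8 - (-3)·(-13) + 8·(-14) = -159
Since det(C) ≠ 0, rank(C) = 3 and the system is completely controllable.

-159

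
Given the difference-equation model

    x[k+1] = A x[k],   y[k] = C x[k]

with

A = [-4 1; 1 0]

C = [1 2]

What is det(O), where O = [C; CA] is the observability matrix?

5

CA = [[-2, 1]]
Observability matrix O = [C; CA] = [[1, 2], [-2, 1]]
det(O) = 1·1 - 2·(-2) = 1 - (-4) = 5
Since det(O) ≠ 0, rank(O) = 2 and the system is completely observable.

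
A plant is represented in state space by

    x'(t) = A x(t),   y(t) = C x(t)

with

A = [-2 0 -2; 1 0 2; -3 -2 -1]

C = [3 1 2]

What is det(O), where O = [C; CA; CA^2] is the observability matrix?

4

CA = [[-11, -4, -6]]
CA^2 = [[36, 12, 20]]
Observability matrix O = [C; CA; CA^2] = [[3, 1, 2], [-11, -4, -6], [36, 12, 20]]
Expanding along the first row, det(O) = 3·((-4)·20 - (-6)·12) - 1·((-11)·20 - (-6)·36) + 2·((-11)·12 - (-4)·36) = 3·(-8) - 1·(-4) + 2·12 = 4
Since det(O) ≠ 0, rank(O) = 3 and the system is completely observable.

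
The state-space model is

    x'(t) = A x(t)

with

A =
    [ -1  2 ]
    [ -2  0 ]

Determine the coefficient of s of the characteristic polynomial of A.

1

For a 2×2 matrix, det(sI - A) = s^2 - (tr A)s + det A.
tr A = -1, det A = 4.
So p(s) = s^2 + s + 4.
The coefficient of s is 1.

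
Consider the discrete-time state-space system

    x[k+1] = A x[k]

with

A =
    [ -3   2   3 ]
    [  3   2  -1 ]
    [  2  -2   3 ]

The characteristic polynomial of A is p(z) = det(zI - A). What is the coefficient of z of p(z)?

Expand det(zI - A) for the 3×3 matrix.
p(z) = z^3 - 2z^2 - 23z + 64.
(Check: constant term = det(-A) = (-1)^3 det A = 64; coefficient of z^2 = -tr A = -2.)
The coefficient of z is -23.

-23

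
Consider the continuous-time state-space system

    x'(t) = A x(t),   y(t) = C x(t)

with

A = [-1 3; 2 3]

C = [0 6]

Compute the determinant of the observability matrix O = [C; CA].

-72

CA = [[12, 18]]
Observability matrix O = [C; CA] = [[0, 6], [12, 18]]
det(O) = 0·18 - 6·12 = 0 - 72 = -72
Since det(O) ≠ 0, rank(O) = 2 and the system is completely observable.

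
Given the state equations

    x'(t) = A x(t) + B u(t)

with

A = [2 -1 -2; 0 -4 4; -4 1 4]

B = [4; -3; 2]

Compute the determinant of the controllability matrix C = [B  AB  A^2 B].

-12556

AB = [[7], [20], [-11]]
A^2B = [[16], [-124], [-52]]
Controllability matrix C = [B  AB  A^2B] = [[4, 7, 16], [-3, 20, -124], [2, -11, -52]]
Expanding along the first row, det(C) = 4·(20·(-52) - (-124)·(-11)) - 7·((-3)·(-52) - (-124)·2) + 16·((-3)·(-11) - 20·2) = 4·(-2404) - 7·404 + 16·(-7) = -12556
Since det(C) ≠ 0, rank(C) = 3 and the system is completely controllable.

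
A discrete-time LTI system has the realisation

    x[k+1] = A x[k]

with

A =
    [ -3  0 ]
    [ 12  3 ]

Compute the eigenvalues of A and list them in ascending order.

-3, 3

det(zI - A) = z^2 - (tr A)z + det A, with tr A = (-3) + 3 = 0 and det A = (-3)·3 - 0·12 = -9 - 0 = -9.
So p(z) = det(zI - A) = z^2 - 9.
Factor z^2 - 9: two numbers with sum 0 and product -9 are 3 and -3, so z^2 - 9 = (z - 3)(z + 3).
Hence p(z) = (z - 3) (z + 3), with roots -3, 3.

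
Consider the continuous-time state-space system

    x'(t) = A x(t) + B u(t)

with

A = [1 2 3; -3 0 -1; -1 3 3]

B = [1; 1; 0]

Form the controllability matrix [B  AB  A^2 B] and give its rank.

3

AB = [[3], [-3], [2]]
A^2B = [[3], [-11], [-6]]
Controllability matrix C = [B  AB  A^2B] = [[1, 3, 3], [1, -3, -11], [0, 2, -6]]
det(C) = 1·((-3)·(-6) - (-11)·2) - 3·(1·(-6) - (-11)·0) + 3·(1·2 - (-3)·0) = 1·40 - 3·(-6) + 3·2 = 64 ≠ 0, so rank(C) = 3.
rank(C) = 3 = n, so the pair (A, B) is completely controllable.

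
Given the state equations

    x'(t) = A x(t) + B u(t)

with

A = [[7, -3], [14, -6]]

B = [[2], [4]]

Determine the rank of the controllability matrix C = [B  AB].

1

AB = [[2], [4]]
Controllability matrix C = [B  AB] = [[2, 2], [4, 4]]
Every column of C is a scalar multiple of column 1 = [2, 4] (multipliers 1, 1), so the columns span a one-dimensional space.
C ≠ 0, hence rank(C) = 1.
rank(C) = 1 < n = 2, so the pair (A, B) is not completely controllable.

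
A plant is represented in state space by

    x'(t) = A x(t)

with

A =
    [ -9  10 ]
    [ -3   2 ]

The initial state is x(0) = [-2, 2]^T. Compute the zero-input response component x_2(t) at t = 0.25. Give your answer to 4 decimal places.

det(sI - A) = s^2 - (tr A)s + det A, with tr A = (-9) + 2 = -7 and det A = (-9)·2 - 10·(-3) = -18 - (-30) = 12.
So p(s) = det(sI - A) = s^2 + 7s + 12.
Factor s^2 + 7s + 12: two numbers with sum -7 and product 12 are -3 and -4, so s^2 + 7s + 12 = (s + 3)(s + 4).
Hence p(s) = (s + 3) (s + 4), with roots -4, -3.
The eigenvalues -4, -3 are distinct and real, so A is diagonalisable and x(t) = e^{At} x(0) = V diag(e^{λ_i t}) V^{-1} x(0), where the columns of V are the eigenvectors.
λ = -4: A - (-4)I = [[-5, 10], [-3, 6]]. Row 1 gives (-5)·v1 + 10·v2 = 0, so take v_1 = [2, 1]^T.
λ = -3: A - (-3)I = [[-6, 10], [-3, 5]]. Row 1 gives (-6)·v1 + 10·v2 = 0, so take v_2 = [-5, -3]^T.
V = [v_1 v_2] = [[2, -5], [1, -3]] has det V = -1, so V^{-1} = adj(V)/det V = [[3, -5], [1, -2]].
Modal coordinates z(0) = V^{-1} x(0): 3·(-2) + (-5)·2 = -16; 1·(-2) + (-2)·2 = -6; so z(0) = [-16, -6]^T.
x_2(t) = Σ_i (v_i)_2 · z_i(0) · e^{λ_i t} (row 2 of V times the modal terms).
x_2(0.25) = 1·(-16)·e^{-4·0.25} + (-3)·(-6)·e^{-3·0.25} = (-16)·0.367879 + 18·0.472367 = 2.6165.

2.6165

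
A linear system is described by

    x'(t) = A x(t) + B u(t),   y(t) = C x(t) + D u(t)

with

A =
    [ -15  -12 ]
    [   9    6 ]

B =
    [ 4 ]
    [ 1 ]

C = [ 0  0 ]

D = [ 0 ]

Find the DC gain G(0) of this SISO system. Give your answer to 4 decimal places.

0.0000

G(0) = C(-A)^{-1}B + D = -C A^{-1} B + D.
det A = 18, so A^{-1} = (1/18)·adj(A) = [[1/3, 2/3], [-1/2, -5/6]]
A^{-1} B = [2, -17/6]^T
C A^{-1} B = 0
G(0) = D - C A^{-1} B = 0 - (0) = 0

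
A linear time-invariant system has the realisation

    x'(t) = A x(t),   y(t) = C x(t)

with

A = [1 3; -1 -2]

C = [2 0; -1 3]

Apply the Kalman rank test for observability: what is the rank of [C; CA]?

CA = [[2, 6], [-4, -9]]
Observability matrix O = [C; CA] = [[2, 0], [-1, 3], [2, 6], [-4, -9]]
Take the 2×2 submatrix of O formed by rows 1, 2: [[2, 0], [-1, 3]]. Its determinant is 2·3 - 0·(-1) = 6 - 0 = 6 ≠ 0.
So rank(O) ≥ 2; since O has 2 columns, rank(O) = 2.
rank(O) = 2 = n, so the pair (A, C) is completely observable.

2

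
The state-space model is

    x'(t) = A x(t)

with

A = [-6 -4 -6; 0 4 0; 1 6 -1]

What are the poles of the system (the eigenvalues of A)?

-4, -3, 4

det(sI - A) = s^3 - (tr A)s^2 + (M11 + M22 + M33)s - det A, where Mii is the 2×2 principal minor of A obtained by deleting row i and column i.
tr A = (-6) + 4 + (-1) = -3; M11 = 4·(-1) - 0·6 = -4 - 0 = -4; M22 = (-6)·(-1) - (-6)·1 = 6 - (-6) = 12; M33 = (-6)·4 - (-4)·0 = -24 - 0 = -24; sum of minors = -16.
det A = (-6)·(4·(-1) - 0·6) - (-4)·(0·(-1) - 0·1) + (-6)·(0·6 - 4·1) = (-6)·(-4) - (-4)·0 + (-6)·(-4) = 48.
So p(s) = det(sI - A) = s^3 + 3s^2 - 16s - 48.
Rational-root test: any integer root divides -48. Testing small divisors, s = -3 works: p(-3) = -27 + 27 + 48 + (-48) = 0, so (s + 3) is a factor.
Dividing, p(s) = (s + 3)(s^2 - 16).
Factor s^2 - 16: two numbers with sum 0 and product -16 are 4 and -4, so s^2 - 16 = (s - 4)(s + 4).
Hence p(s) = (s - 4) (s + 3) (s + 4), with roots -4, -3, 4.
At least one eigenvalue has non-negative real part, so the system is not asymptotically stable.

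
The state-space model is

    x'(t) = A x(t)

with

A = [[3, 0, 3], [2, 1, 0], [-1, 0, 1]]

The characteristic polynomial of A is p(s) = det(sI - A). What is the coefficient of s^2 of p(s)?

Expand det(sI - A) for the 3×3 matrix.
p(s) = s^3 - 5s^2 + 10s - 6.
(Check: constant term = det(-A) = (-1)^3 det A = -6; coefficient of s^2 = -tr A = -5.)
The coefficient of s^2 is -5.

-5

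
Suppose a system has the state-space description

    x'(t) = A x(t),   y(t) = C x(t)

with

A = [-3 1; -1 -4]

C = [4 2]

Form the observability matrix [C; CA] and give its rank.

CA = [[-14, -4]]
Observability matrix O = [C; CA] = [[4, 2], [-14, -4]]
det(O) = 4·(-4) - 2·(-14) = -16 - (-28) = 12 ≠ 0, so rank(O) = 2.
rank(O) = 2 = n, so the pair (A, C) is completely observable.

2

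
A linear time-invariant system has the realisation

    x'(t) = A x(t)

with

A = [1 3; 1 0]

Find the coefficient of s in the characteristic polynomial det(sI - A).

-1

For a 2×2 matrix, det(sI - A) = s^2 - (tr A)s + det A.
tr A = 1, det A = -3.
So p(s) = s^2 - s - 3.
The coefficient of s is -1.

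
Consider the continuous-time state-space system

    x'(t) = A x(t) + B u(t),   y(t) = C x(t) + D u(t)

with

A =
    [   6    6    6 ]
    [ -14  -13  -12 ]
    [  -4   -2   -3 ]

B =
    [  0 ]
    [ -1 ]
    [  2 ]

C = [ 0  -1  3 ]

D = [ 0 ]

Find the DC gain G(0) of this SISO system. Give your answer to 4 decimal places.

5.6667

G(0) = C(-A)^{-1}B + D = -C A^{-1} B + D.
det A = -18, so A^{-1} = (1/-18)·adj(A) = [[-5/6, -1/3, -1/3], [-1/3, -1/3, 2/3], [4/3, 2/3, -1/3]]
A^{-1} B = [-1/3, 5/3, -4/3]^T
C A^{-1} B = -17/3
G(0) = D - C A^{-1} B = 0 - (-17/3) = 17/3 ≈ 5.6667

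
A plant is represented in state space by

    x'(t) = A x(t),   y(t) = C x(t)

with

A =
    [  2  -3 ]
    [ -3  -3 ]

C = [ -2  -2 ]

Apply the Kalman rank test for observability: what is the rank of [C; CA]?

2

CA = [[2, 12]]
Observability matrix O = [C; CA] = [[-2, -2], [2, 12]]
det(O) = (-2)·12 - (-2)·2 = -24 - (-4) = -20 ≠ 0, so rank(O) = 2.
rank(O) = 2 = n, so the pair (A, C) is completely observable.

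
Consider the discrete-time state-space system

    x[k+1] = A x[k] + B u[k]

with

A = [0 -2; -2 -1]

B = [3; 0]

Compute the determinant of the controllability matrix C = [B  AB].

AB = [[0], [-6]]
Controllability matrix C = [B  AB] = [[3, 0], [0, -6]]
det(C) = 3·(-6) - 0·0 = -18 - 0 = -18
Since det(C) ≠ 0, rank(C) = 2 and the system is completely controllable.

-18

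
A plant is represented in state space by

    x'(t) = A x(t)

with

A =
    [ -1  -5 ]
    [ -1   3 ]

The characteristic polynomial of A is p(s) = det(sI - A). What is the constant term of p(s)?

-8

For a 2×2 matrix, det(sI - A) = s^2 - (tr A)s + det A.
tr A = 2, det A = -8.
So p(s) = s^2 - 2s - 8.
The constant term is -8.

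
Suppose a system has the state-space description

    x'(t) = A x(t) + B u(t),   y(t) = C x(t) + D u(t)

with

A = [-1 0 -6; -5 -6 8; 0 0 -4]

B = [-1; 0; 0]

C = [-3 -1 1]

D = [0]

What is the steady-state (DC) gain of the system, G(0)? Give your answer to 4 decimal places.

2.1667

G(0) = C(-A)^{-1}B + D = -C A^{-1} B + D.
det A = -24, so A^{-1} = (1/-24)·adj(A) = [[-1, 0, 3/2], [5/6, -1/6, -19/12], [0, 0, -1/4]]
A^{-1} B = [1, -5/6, 0]^T
C A^{-1} B = -13/6
G(0) = D - C A^{-1} B = 0 - (-13/6) = 13/6 ≈ 2.1667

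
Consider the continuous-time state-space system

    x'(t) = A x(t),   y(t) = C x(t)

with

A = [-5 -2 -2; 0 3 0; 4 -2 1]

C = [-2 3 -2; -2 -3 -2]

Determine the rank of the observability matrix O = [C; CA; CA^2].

CA = [[2, 17, 2], [2, -1, 2]]
CA^2 = [[-2, 43, -2], [-2, -11, -2]]
Observability matrix O = [C; CA; CA^2] = [[-2, 3, -2], [-2, -3, -2], [2, 17, 2], [2, -1, 2], [-2, 43, -2], [-2, -11, -2]]
The columns c1, c2, c3 of O are linearly dependent: -c1 + c3 = 0 (check each entry), so rank(O) ≤ 2.
The 2×2 minor from rows 1, 2, columns 1, 2 is (-2)·(-3) - 3·(-2) = 6 - (-6) = 12 ≠ 0, so rank(O) = 2.
rank(O) = 2 < n = 3, so the pair (A, C) is not completely observable.

2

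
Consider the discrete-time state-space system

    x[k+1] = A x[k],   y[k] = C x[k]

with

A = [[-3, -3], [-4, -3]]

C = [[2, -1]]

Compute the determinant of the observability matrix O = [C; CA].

CA = [[-2, -3]]
Observability matrix O = [C; CA] = [[2, -1], [-2, -3]]
det(O) = 2·(-3) - (-1)·(-2) = -6 - 2 = -8
Since det(O) ≠ 0, rank(O) = 2 and the system is completely observable.

-8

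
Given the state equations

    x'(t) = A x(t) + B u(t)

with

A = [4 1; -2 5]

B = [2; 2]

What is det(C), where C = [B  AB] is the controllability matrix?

AB = [[10], [6]]
Controllability matrix C = [B  AB] = [[2, 10], [2, 6]]
det(C) = 2·6 - 10·2 = 12 - 20 = -8
Since det(C) ≠ 0, rank(C) = 2 and the system is completely controllable.

-8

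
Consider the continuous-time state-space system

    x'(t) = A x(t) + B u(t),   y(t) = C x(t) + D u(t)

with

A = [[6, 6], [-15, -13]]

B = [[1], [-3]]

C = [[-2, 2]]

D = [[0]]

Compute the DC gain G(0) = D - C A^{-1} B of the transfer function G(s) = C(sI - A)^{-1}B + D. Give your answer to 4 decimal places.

G(0) = C(-A)^{-1}B + D = -C A^{-1} B + D.
det A = 12, so A^{-1} = (1/12)·adj(A) = [[-13/12, -1/2], [5/4, 1/2]]
A^{-1} B = [5/12, -1/4]^T
C A^{-1} B = -4/3
G(0) = D - C A^{-1} B = 0 - (-4/3) = 4/3 ≈ 1.3333

1.3333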